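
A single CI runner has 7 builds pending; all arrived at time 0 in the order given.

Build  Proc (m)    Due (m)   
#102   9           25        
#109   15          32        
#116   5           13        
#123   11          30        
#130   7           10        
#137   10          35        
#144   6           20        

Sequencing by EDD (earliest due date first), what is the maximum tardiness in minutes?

EDD (increasing due date): #130 #116 #144 #102 #123 #109 #137.
#130: 0→7, due 10, tardiness 0
#116: 7→12, due 13, tardiness 0
#144: 12→18, due 20, tardiness 0
#102: 18→27, due 25, tardiness 2
#123: 27→38, due 30, tardiness 8
#109: 38→53, due 32, tardiness 21
#137: 53→63, due 35, tardiness 28
Maximum = 28.

28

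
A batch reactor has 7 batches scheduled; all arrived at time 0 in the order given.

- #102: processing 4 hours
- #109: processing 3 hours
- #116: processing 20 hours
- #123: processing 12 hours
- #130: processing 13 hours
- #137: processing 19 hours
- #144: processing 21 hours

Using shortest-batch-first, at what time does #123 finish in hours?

SPT (increasing processing time): #109 #102 #123 #130 #137 #116 #144.
#109: 0→3
#102: 3→7
#123: 7→19

19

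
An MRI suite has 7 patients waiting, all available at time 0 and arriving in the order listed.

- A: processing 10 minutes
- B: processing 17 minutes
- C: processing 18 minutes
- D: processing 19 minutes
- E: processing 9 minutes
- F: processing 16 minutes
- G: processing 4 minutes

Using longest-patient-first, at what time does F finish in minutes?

LPT (decreasing processing time): D C B F A E G.
D: 0→19
C: 19→37
B: 37→54
F: 54→70

70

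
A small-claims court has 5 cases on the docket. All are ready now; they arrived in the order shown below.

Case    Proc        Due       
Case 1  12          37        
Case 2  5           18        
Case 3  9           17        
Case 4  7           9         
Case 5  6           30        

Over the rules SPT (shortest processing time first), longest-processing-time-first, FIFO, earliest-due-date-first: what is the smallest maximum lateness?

3

SPT (increasing processing time): Case 2 Case 5 Case 4 Case 3 Case 1.
Case 2: 0→5, due 18, lateness -13
Case 5: 5→11, due 30, lateness -19
Case 4: 11→18, due 9, lateness 9
Case 3: 18→27, due 17, lateness 10
Case 1: 27→39, due 37, lateness 2
Maximum = 10.
LPT (decreasing processing time): Case 1 Case 3 Case 4 Case 5 Case 2.
Case 1: 0→12, due 37, lateness -25
Case 3: 12→21, due 17, lateness 4
Case 4: 21→28, due 9, lateness 19
Case 5: 28→34, due 30, lateness 4
Case 2: 34→39, due 18, lateness 21
Maximum = 21.
FIFO (arrival order): Case 1 Case 2 Case 3 Case 4 Case 5.
Case 1: 0→12, due 37, lateness -25
Case 2: 12→17, due 18, lateness -1
Case 3: 17→26, due 17, lateness 9
Case 4: 26→33, due 9, lateness 24
Case 5: 33→39, due 30, lateness 9
Maximum = 24.
EDD (increasing due date): Case 4 Case 3 Case 2 Case 5 Case 1.
Case 4: 0→7, due 9, lateness -2
Case 3: 7→16, due 17, lateness -1
Case 2: 16→21, due 18, lateness 3
Case 5: 21→27, due 30, lateness -3
Case 1: 27→39, due 37, lateness 2
Maximum = 3.
SPT 10, LPT 21, FIFO 24, EDD 3 → minimum 3.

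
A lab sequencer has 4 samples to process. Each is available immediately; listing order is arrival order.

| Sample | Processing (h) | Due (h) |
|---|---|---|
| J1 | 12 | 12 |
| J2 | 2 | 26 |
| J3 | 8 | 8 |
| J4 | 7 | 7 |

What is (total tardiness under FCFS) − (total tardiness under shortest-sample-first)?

FIFO (arrival order): J1 J2 J3 J4.
J1: 0→12, due 12, tardiness 0
J2: 12→14, due 26, tardiness 0
J3: 14→22, due 8, tardiness 14
J4: 22→29, due 7, tardiness 22
Sum = 0+0+14+22 = 36.
SPT (increasing processing time): J2 J4 J3 J1.
J2: 0→2, due 26, tardiness 0
J4: 2→9, due 7, tardiness 2
J3: 9→17, due 8, tardiness 9
J1: 17→29, due 12, tardiness 17
Sum = 0+2+9+17 = 28.
Difference = 36 − 28 = 8.

8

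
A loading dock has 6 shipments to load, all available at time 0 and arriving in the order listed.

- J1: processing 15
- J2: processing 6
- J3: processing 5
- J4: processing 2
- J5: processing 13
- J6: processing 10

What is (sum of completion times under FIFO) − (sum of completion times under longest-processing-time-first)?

FIFO (arrival order): J1 J2 J3 J4 J5 J6.
J1: 0→15
J2: 15→21
J3: 21→26
J4: 26→28
J5: 28→41
J6: 41→51
Sum = 15+21+26+28+41+51 = 182.
LPT (decreasing processing time): J1 J5 J6 J2 J3 J4.
J1: 0→15
J5: 15→28
J6: 28→38
J2: 38→44
J3: 44→49
J4: 49→51
Sum = 15+28+38+44+49+51 = 225.
Difference = 182 − 225 = -43.

-43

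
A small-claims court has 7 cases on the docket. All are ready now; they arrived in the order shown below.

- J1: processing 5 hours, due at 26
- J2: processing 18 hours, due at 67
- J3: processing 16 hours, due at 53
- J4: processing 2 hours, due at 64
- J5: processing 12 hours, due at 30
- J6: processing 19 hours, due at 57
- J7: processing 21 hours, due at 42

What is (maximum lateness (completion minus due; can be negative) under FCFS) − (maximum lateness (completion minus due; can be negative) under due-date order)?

FIFO (arrival order): J1 J2 J3 J4 J5 J6 J7.
J1: 0→5, due 26, lateness -21
J2: 5→23, due 67, lateness -44
J3: 23→39, due 53, lateness -14
J4: 39→41, due 64, lateness -23
J5: 41→53, due 30, lateness 23
J6: 53→72, due 57, lateness 15
J7: 72→93, due 42, lateness 51
Maximum = 51.
EDD (increasing due date): J1 J5 J7 J3 J6 J4 J2.
J1: 0→5, due 26, lateness -21
J5: 5→17, due 30, lateness -13
J7: 17→38, due 42, lateness -4
J3: 38→54, due 53, lateness 1
J6: 54→73, due 57, lateness 16
J4: 73→75, due 64, lateness 11
J2: 75→93, due 67, lateness 26
Maximum = 26.
Difference = 51 − 26 = 25.

25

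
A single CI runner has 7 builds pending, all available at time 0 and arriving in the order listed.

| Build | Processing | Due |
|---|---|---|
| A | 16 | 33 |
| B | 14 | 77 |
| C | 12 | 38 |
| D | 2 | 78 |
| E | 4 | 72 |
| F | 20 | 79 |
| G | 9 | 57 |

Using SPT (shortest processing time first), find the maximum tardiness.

SPT (increasing processing time): D E G C B A F.
D: 0→2, due 78, tardiness 0
E: 2→6, due 72, tardiness 0
G: 6→15, due 57, tardiness 0
C: 15→27, due 38, tardiness 0
B: 27→41, due 77, tardiness 0
A: 41→57, due 33, tardiness 24
F: 57→77, due 79, tardiness 0
Maximum = 24.

24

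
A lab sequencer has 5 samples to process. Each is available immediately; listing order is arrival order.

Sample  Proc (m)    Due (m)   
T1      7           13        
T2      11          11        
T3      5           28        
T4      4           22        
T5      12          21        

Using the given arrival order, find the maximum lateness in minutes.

FIFO (arrival order): T1 T2 T3 T4 T5.
T1: 0→7, due 13, lateness -6
T2: 7→18, due 11, lateness 7
T3: 18→23, due 28, lateness -5
T4: 23→27, due 22, lateness 5
T5: 27→39, due 21, lateness 18
Maximum = 18.

18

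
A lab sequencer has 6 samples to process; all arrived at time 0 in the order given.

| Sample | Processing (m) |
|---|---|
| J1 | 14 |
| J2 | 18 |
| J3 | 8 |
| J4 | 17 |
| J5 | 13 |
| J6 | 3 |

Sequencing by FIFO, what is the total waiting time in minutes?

FIFO (arrival order): J1 J2 J3 J4 J5 J6.
J1: waits 0, runs 0→14
J2: waits 14, runs 14→32
J3: waits 32, runs 32→40
J4: waits 40, runs 40→57
J5: waits 57, runs 57→70
J6: waits 70, runs 70→73
Sum = 0+14+32+40+57+70 = 213.

213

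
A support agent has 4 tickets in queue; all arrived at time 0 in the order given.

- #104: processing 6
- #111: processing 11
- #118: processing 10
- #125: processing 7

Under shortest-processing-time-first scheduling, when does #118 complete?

SPT (increasing processing time): #104 #125 #118 #111.
#104: 0→6
#125: 6→13
#118: 13→23

23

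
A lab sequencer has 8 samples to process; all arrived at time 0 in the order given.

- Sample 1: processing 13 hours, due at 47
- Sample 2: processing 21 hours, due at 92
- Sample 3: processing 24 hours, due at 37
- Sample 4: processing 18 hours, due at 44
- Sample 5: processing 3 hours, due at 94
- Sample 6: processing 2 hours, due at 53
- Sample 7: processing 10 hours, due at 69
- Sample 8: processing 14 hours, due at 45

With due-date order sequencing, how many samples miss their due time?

6

EDD (increasing due date): Sample 3 Sample 4 Sample 8 Sample 1 Sample 6 Sample 7 Sample 2 Sample 5.
Sample 3: 0→24, due 37, tardiness 0
Sample 4: 24→42, due 44, tardiness 0
Sample 8: 42→56, due 45, tardiness 11
Sample 1: 56→69, due 47, tardiness 22
Sample 6: 69→71, due 53, tardiness 18
Sample 7: 71→81, due 69, tardiness 12
Sample 2: 81→102, due 92, tardiness 10
Sample 5: 102→105, due 94, tardiness 11
Late samples: 6.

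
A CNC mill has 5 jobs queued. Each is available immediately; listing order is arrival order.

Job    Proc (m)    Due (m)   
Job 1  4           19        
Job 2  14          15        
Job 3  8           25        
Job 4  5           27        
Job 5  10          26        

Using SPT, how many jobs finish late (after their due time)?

SPT (increasing processing time): Job 1 Job 4 Job 3 Job 5 Job 2.
Job 1: 0→4, due 19, tardiness 0
Job 4: 4→9, due 27, tardiness 0
Job 3: 9→17, due 25, tardiness 0
Job 5: 17→27, due 26, tardiness 1
Job 2: 27→41, due 15, tardiness 26
Late jobs: 2.

2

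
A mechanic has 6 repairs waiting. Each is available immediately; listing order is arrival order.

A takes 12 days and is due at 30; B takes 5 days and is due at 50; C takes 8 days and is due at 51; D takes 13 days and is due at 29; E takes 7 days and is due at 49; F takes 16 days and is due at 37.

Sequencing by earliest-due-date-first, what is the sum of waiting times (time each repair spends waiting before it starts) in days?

EDD (increasing due date): D A F E B C.
D: waits 0, runs 0→13
A: waits 13, runs 13→25
F: waits 25, runs 25→41
E: waits 41, runs 41→48
B: waits 48, runs 48→53
C: waits 53, runs 53→61
Sum = 0+13+25+41+48+53 = 180.

180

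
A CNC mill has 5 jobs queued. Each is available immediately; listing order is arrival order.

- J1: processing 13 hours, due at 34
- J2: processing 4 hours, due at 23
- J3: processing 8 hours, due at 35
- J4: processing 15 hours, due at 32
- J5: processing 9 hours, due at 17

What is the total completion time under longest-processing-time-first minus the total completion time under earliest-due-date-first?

34

LPT (decreasing processing time): J4 J1 J5 J3 J2.
J4: 0→15
J1: 15→28
J5: 28→37
J3: 37→45
J2: 45→49
Sum = 15+28+37+45+49 = 174.
EDD (increasing due date): J5 J2 J4 J1 J3.
J5: 0→9
J2: 9→13
J4: 13→28
J1: 28→41
J3: 41→49
Sum = 9+13+28+41+49 = 140.
Difference = 174 − 140 = 34.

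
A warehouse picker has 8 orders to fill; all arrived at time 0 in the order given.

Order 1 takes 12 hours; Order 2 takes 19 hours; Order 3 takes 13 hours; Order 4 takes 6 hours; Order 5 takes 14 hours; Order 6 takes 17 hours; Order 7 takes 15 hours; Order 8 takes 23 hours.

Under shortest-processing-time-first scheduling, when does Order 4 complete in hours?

SPT (increasing processing time): Order 4 Order 1 Order 3 Order 5 Order 7 Order 6 Order 2 Order 8.
Order 4: 0→6

6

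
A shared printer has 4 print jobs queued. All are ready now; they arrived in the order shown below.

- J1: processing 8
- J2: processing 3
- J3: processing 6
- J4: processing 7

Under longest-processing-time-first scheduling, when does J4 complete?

LPT (decreasing processing time): J1 J4 J3 J2.
J1: 0→8
J4: 8→15

15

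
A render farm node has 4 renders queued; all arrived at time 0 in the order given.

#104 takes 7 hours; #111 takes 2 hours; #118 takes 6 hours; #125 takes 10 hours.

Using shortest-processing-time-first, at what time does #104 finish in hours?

15

SPT (increasing processing time): #111 #118 #104 #125.
#111: 0→2
#118: 2→8
#104: 8→15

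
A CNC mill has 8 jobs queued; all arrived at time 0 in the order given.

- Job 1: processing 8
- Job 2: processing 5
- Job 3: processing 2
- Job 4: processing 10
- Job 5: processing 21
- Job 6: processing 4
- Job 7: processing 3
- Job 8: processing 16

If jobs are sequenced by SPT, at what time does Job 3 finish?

2

SPT (increasing processing time): Job 3 Job 7 Job 6 Job 2 Job 1 Job 4 Job 8 Job 5.
Job 3: 0→2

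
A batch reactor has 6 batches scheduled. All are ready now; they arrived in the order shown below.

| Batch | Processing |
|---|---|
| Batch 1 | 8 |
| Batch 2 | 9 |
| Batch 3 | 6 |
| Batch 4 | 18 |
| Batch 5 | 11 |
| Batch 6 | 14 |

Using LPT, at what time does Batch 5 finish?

LPT (decreasing processing time): Batch 4 Batch 6 Batch 5 Batch 2 Batch 1 Batch 3.
Batch 4: 0→18
Batch 6: 18→32
Batch 5: 32→43

43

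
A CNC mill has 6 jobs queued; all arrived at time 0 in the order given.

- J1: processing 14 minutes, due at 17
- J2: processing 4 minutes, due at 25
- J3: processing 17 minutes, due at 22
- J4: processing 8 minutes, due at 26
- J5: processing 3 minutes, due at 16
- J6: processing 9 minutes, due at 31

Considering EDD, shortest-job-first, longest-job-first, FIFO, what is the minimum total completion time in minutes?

142

EDD (increasing due date): J5 J1 J3 J2 J4 J6.
J5: 0→3
J1: 3→17
J3: 17→34
J2: 34→38
J4: 38→46
J6: 46→55
Sum = 3+17+34+38+46+55 = 193.
SPT (increasing processing time): J5 J2 J4 J6 J1 J3.
J5: 0→3
J2: 3→7
J4: 7→15
J6: 15→24
J1: 24→38
J3: 38→55
Sum = 3+7+15+24+38+55 = 142.
LPT (decreasing processing time): J3 J1 J6 J4 J2 J5.
J3: 0→17
J1: 17→31
J6: 31→40
J4: 40→48
J2: 48→52
J5: 52→55
Sum = 17+31+40+48+52+55 = 243.
FIFO (arrival order): J1 J2 J3 J4 J5 J6.
J1: 0→14
J2: 14→18
J3: 18→35
J4: 35→43
J5: 43→46
J6: 46→55
Sum = 14+18+35+43+46+55 = 211.
EDD 193, SPT 142, LPT 243, FIFO 211 → minimum 142.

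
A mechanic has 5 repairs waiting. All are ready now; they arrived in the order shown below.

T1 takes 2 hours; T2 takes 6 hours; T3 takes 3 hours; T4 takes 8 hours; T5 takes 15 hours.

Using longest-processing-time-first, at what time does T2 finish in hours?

LPT (decreasing processing time): T5 T4 T2 T3 T1.
T5: 0→15
T4: 15→23
T2: 23→29

29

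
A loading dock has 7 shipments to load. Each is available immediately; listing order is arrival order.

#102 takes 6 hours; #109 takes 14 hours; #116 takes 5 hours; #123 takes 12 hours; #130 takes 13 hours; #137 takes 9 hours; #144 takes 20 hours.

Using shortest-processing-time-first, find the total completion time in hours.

251

SPT (increasing processing time): #116 #102 #137 #123 #130 #109 #144.
#116: 0→5
#102: 5→11
#137: 11→20
#123: 20→32
#130: 32→45
#109: 45→59
#144: 59→79
Sum = 5+11+20+32+45+59+79 = 251.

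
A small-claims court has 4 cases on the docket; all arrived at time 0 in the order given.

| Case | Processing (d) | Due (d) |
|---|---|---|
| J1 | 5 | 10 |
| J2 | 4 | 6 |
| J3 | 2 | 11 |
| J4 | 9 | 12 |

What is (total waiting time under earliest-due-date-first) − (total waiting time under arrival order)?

-1

EDD (increasing due date): J2 J1 J3 J4.
J2: waits 0, runs 0→4
J1: waits 4, runs 4→9
J3: waits 9, runs 9→11
J4: waits 11, runs 11→20
Sum = 0+4+9+11 = 24.
FIFO (arrival order): J1 J2 J3 J4.
J1: waits 0, runs 0→5
J2: waits 5, runs 5→9
J3: waits 9, runs 9→11
J4: waits 11, runs 11→20
Sum = 0+5+9+11 = 25.
Difference = 24 − 25 = -1.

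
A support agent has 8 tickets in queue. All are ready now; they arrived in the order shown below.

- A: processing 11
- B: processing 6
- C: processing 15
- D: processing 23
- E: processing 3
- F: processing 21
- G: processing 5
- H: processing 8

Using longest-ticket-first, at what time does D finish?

23

LPT (decreasing processing time): D F C A H B G E.
D: 0→23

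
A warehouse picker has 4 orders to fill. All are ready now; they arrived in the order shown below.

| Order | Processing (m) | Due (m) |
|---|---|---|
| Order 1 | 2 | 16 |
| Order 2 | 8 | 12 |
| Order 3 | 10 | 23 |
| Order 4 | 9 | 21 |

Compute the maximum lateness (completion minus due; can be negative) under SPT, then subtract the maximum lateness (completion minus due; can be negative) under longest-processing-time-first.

SPT (increasing processing time): Order 1 Order 2 Order 4 Order 3.
Order 1: 0→2, due 16, lateness -14
Order 2: 2→10, due 12, lateness -2
Order 4: 10→19, due 21, lateness -2
Order 3: 19→29, due 23, lateness 6
Maximum = 6.
LPT (decreasing processing time): Order 3 Order 4 Order 2 Order 1.
Order 3: 0→10, due 23, lateness -13
Order 4: 10→19, due 21, lateness -2
Order 2: 19→27, due 12, lateness 15
Order 1: 27→29, due 16, lateness 13
Maximum = 15.
Difference = 6 − 15 = -9.

-9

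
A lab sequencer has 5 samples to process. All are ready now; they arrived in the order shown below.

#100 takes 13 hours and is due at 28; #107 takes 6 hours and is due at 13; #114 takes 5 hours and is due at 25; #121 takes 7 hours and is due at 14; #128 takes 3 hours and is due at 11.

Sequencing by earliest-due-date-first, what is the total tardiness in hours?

8

EDD (increasing due date): #128 #107 #121 #114 #100.
#128: 0→3, due 11, tardiness 0
#107: 3→9, due 13, tardiness 0
#121: 9→16, due 14, tardiness 2
#114: 16→21, due 25, tardiness 0
#100: 21→34, due 28, tardiness 6
Sum = 0+0+2+0+6 = 8.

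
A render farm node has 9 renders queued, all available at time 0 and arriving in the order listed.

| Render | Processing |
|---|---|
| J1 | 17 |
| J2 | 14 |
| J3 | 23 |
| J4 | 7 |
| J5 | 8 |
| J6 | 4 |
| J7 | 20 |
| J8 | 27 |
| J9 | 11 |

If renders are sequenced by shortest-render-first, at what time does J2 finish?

SPT (increasing processing time): J6 J4 J5 J9 J2 J1 J7 J3 J8.
J6: 0→4
J4: 4→11
J5: 11→19
J9: 19→30
J2: 30→44

44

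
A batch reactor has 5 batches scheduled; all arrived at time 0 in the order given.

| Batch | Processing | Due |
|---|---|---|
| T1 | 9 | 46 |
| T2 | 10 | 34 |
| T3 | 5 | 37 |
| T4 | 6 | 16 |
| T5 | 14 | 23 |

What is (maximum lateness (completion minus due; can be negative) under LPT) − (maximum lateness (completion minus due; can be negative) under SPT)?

2

LPT (decreasing processing time): T5 T2 T1 T4 T3.
T5: 0→14, due 23, lateness -9
T2: 14→24, due 34, lateness -10
T1: 24→33, due 46, lateness -13
T4: 33→39, due 16, lateness 23
T3: 39→44, due 37, lateness 7
Maximum = 23.
SPT (increasing processing time): T3 T4 T1 T2 T5.
T3: 0→5, due 37, lateness -32
T4: 5→11, due 16, lateness -5
T1: 11→20, due 46, lateness -26
T2: 20→30, due 34, lateness -4
T5: 30→44, due 23, lateness 21
Maximum = 21.
Difference = 23 − 21 = 2.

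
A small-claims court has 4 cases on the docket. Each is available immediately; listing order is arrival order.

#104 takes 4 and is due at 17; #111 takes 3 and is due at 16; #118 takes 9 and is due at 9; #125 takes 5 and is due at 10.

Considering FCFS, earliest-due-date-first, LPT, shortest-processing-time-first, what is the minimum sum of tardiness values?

FIFO (arrival order): #104 #111 #118 #125.
#104: 0→4, due 17, tardiness 0
#111: 4→7, due 16, tardiness 0
#118: 7→16, due 9, tardiness 7
#125: 16→21, due 10, tardiness 11
Sum = 0+0+7+11 = 18.
EDD (increasing due date): #118 #125 #111 #104.
#118: 0→9, due 9, tardiness 0
#125: 9→14, due 10, tardiness 4
#111: 14→17, due 16, tardiness 1
#104: 17→21, due 17, tardiness 4
Sum = 0+4+1+4 = 9.
LPT (decreasing processing time): #118 #125 #104 #111.
#118: 0→9, due 9, tardiness 0
#125: 9→14, due 10, tardiness 4
#104: 14→18, due 17, tardiness 1
#111: 18→21, due 16, tardiness 5
Sum = 0+4+1+5 = 10.
SPT (increasing processing time): #111 #104 #125 #118.
#111: 0→3, due 16, tardiness 0
#104: 3→7, due 17, tardiness 0
#125: 7→12, due 10, tardiness 2
#118: 12→21, due 9, tardiness 12
Sum = 0+0+2+12 = 14.
FIFO 18, EDD 9, LPT 10, SPT 14 → minimum 9.

9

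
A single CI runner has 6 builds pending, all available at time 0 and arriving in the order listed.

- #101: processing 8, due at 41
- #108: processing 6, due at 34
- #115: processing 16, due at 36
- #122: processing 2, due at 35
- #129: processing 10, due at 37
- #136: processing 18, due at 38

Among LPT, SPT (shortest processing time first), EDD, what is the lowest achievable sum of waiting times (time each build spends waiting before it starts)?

94

LPT (decreasing processing time): #136 #115 #129 #101 #108 #122.
#136: waits 0, runs 0→18
#115: waits 18, runs 18→34
#129: waits 34, runs 34→44
#101: waits 44, runs 44→52
#108: waits 52, runs 52→58
#122: waits 58, runs 58→60
Sum = 0+18+34+44+52+58 = 206.
SPT (increasing processing time): #122 #108 #101 #129 #115 #136.
#122: waits 0, runs 0→2
#108: waits 2, runs 2→8
#101: waits 8, runs 8→16
#129: waits 16, runs 16→26
#115: waits 26, runs 26→42
#136: waits 42, runs 42→60
Sum = 0+2+8+16+26+42 = 94.
EDD (increasing due date): #108 #122 #115 #129 #136 #101.
#108: waits 0, runs 0→6
#122: waits 6, runs 6→8
#115: waits 8, runs 8→24
#129: waits 24, runs 24→34
#136: waits 34, runs 34→52
#101: waits 52, runs 52→60
Sum = 0+6+8+24+34+52 = 124.
LPT 206, SPT 94, EDD 124 → minimum 94.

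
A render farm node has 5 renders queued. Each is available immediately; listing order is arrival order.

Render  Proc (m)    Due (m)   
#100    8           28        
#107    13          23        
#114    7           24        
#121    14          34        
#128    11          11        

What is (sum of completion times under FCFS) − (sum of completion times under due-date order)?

-6

FIFO (arrival order): #100 #107 #114 #121 #128.
#100: 0→8
#107: 8→21
#114: 21→28
#121: 28→42
#128: 42→53
Sum = 8+21+28+42+53 = 152.
EDD (increasing due date): #128 #107 #114 #100 #121.
#128: 0→11
#107: 11→24
#114: 24→31
#100: 31→39
#121: 39→53
Sum = 11+24+31+39+53 = 158.
Difference = 152 − 158 = -6.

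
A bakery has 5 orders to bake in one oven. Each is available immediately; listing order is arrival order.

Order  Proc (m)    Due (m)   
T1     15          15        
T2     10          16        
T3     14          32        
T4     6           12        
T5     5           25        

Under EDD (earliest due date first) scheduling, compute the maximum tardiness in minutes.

EDD (increasing due date): T4 T1 T2 T5 T3.
T4: 0→6, due 12, tardiness 0
T1: 6→21, due 15, tardiness 6
T2: 21→31, due 16, tardiness 15
T5: 31→36, due 25, tardiness 11
T3: 36→50, due 32, tardiness 18
Maximum = 18.

18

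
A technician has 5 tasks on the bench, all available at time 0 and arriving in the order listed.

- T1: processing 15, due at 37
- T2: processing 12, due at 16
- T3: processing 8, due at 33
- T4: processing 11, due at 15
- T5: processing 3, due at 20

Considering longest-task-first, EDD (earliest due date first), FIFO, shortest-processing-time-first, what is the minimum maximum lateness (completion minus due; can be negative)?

LPT (decreasing processing time): T1 T2 T4 T3 T5.
T1: 0→15, due 37, lateness -22
T2: 15→27, due 16, lateness 11
T4: 27→38, due 15, lateness 23
T3: 38→46, due 33, lateness 13
T5: 46→49, due 20, lateness 29
Maximum = 29.
EDD (increasing due date): T4 T2 T5 T3 T1.
T4: 0→11, due 15, lateness -4
T2: 11→23, due 16, lateness 7
T5: 23→26, due 20, lateness 6
T3: 26→34, due 33, lateness 1
T1: 34→49, due 37, lateness 12
Maximum = 12.
FIFO (arrival order): T1 T2 T3 T4 T5.
T1: 0→15, due 37, lateness -22
T2: 15→27, due 16, lateness 11
T3: 27→35, due 33, lateness 2
T4: 35→46, due 15, lateness 31
T5: 46→49, due 20, lateness 29
Maximum = 31.
SPT (increasing processing time): T5 T3 T4 T2 T1.
T5: 0→3, due 20, lateness -17
T3: 3→11, due 33, lateness -22
T4: 11→22, due 15, lateness 7
T2: 22→34, due 16, lateness 18
T1: 34→49, due 37, lateness 12
Maximum = 18.
LPT 29, EDD 12, FIFO 31, SPT 18 → minimum 12.

12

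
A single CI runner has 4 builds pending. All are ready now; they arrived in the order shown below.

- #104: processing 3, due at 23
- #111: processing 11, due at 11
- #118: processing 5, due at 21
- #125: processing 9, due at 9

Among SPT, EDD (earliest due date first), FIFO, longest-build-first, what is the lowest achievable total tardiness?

18

SPT (increasing processing time): #104 #118 #125 #111.
#104: 0→3, due 23, tardiness 0
#118: 3→8, due 21, tardiness 0
#125: 8→17, due 9, tardiness 8
#111: 17→28, due 11, tardiness 17
Sum = 0+0+8+17 = 25.
EDD (increasing due date): #125 #111 #118 #104.
#125: 0→9, due 9, tardiness 0
#111: 9→20, due 11, tardiness 9
#118: 20→25, due 21, tardiness 4
#104: 25→28, due 23, tardiness 5
Sum = 0+9+4+5 = 18.
FIFO (arrival order): #104 #111 #118 #125.
#104: 0→3, due 23, tardiness 0
#111: 3→14, due 11, tardiness 3
#118: 14→19, due 21, tardiness 0
#125: 19→28, due 9, tardiness 19
Sum = 0+3+0+19 = 22.
LPT (decreasing processing time): #111 #125 #118 #104.
#111: 0→11, due 11, tardiness 0
#125: 11→20, due 9, tardiness 11
#118: 20→25, due 21, tardiness 4
#104: 25→28, due 23, tardiness 5
Sum = 0+11+4+5 = 20.
SPT 25, EDD 18, FIFO 22, LPT 20 → minimum 18.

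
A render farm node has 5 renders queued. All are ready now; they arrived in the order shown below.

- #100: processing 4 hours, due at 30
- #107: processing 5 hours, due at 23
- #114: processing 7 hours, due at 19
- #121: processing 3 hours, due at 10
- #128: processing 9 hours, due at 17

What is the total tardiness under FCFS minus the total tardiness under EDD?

19

FIFO (arrival order): #100 #107 #114 #121 #128.
#100: 0→4, due 30, tardiness 0
#107: 4→9, due 23, tardiness 0
#114: 9→16, due 19, tardiness 0
#121: 16→19, due 10, tardiness 9
#128: 19→28, due 17, tardiness 11
Sum = 0+0+0+9+11 = 20.
EDD (increasing due date): #121 #128 #114 #107 #100.
#121: 0→3, due 10, tardiness 0
#128: 3→12, due 17, tardiness 0
#114: 12→19, due 19, tardiness 0
#107: 19→24, due 23, tardiness 1
#100: 24→28, due 30, tardiness 0
Sum = 0+0+0+1+0 = 1.
Difference = 20 − 1 = 19.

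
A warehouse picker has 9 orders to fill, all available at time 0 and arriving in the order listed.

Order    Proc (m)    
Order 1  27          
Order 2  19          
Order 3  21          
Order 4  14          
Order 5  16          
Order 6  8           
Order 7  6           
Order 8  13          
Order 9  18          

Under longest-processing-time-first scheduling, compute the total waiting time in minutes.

LPT (decreasing processing time): Order 1 Order 3 Order 2 Order 9 Order 5 Order 4 Order 8 Order 6 Order 7.
Order 1: waits 0, runs 0→27
Order 3: waits 27, runs 27→48
Order 2: waits 48, runs 48→67
Order 9: waits 67, runs 67→85
Order 5: waits 85, runs 85→101
Order 4: waits 101, runs 101→115
Order 8: waits 115, runs 115→128
Order 6: waits 128, runs 128→136
Order 7: waits 136, runs 136→142
Sum = 0+27+48+67+85+101+115+128+136 = 707.

707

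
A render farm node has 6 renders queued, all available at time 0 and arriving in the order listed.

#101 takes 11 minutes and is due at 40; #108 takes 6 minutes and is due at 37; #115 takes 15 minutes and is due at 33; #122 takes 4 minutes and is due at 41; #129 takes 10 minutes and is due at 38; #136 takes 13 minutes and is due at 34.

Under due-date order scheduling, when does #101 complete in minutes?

EDD (increasing due date): #115 #136 #108 #129 #101 #122.
#115: 0→15
#136: 15→28
#108: 28→34
#129: 34→44
#101: 44→55

55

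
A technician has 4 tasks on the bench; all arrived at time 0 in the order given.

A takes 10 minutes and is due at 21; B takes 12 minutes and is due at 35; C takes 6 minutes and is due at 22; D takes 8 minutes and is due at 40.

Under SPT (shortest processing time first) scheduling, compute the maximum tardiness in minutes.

3

SPT (increasing processing time): C D A B.
C: 0→6, due 22, tardiness 0
D: 6→14, due 40, tardiness 0
A: 14→24, due 21, tardiness 3
B: 24→36, due 35, tardiness 1
Maximum = 3.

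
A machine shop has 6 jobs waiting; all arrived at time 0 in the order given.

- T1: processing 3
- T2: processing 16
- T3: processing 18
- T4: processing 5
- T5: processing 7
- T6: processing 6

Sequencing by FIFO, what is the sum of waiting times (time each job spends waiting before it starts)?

150

FIFO (arrival order): T1 T2 T3 T4 T5 T6.
T1: waits 0, runs 0→3
T2: waits 3, runs 3→19
T3: waits 19, runs 19→37
T4: waits 37, runs 37→42
T5: waits 42, runs 42→49
T6: waits 49, runs 49→55
Sum = 0+3+19+37+42+49 = 150.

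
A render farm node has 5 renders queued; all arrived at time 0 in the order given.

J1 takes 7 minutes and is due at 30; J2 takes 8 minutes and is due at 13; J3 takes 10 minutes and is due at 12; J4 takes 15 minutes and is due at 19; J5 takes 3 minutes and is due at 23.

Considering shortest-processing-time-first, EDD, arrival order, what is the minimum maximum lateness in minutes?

14

SPT (increasing processing time): J5 J1 J2 J3 J4.
J5: 0→3, due 23, lateness -20
J1: 3→10, due 30, lateness -20
J2: 10→18, due 13, lateness 5
J3: 18→28, due 12, lateness 16
J4: 28→43, due 19, lateness 24
Maximum = 24.
EDD (increasing due date): J3 J2 J4 J5 J1.
J3: 0→10, due 12, lateness -2
J2: 10→18, due 13, lateness 5
J4: 18→33, due 19, lateness 14
J5: 33→36, due 23, lateness 13
J1: 36→43, due 30, lateness 13
Maximum = 14.
FIFO (arrival order): J1 J2 J3 J4 J5.
J1: 0→7, due 30, lateness -23
J2: 7→15, due 13, lateness 2
J3: 15→25, due 12, lateness 13
J4: 25→40, due 19, lateness 21
J5: 40→43, due 23, lateness 20
Maximum = 21.
SPT 24, EDD 14, FIFO 21 → minimum 14.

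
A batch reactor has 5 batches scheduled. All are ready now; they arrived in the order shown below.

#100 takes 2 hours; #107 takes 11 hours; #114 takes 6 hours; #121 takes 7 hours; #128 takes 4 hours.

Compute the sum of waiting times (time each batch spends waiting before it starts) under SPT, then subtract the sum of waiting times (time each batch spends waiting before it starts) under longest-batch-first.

-42

SPT (increasing processing time): #100 #128 #114 #121 #107.
#100: waits 0, runs 0→2
#128: waits 2, runs 2→6
#114: waits 6, runs 6→12
#121: waits 12, runs 12→19
#107: waits 19, runs 19→30
Sum = 0+2+6+12+19 = 39.
LPT (decreasing processing time): #107 #121 #114 #128 #100.
#107: waits 0, runs 0→11
#121: waits 11, runs 11→18
#114: waits 18, runs 18→24
#128: waits 24, runs 24→28
#100: waits 28, runs 28→30
Sum = 0+11+18+24+28 = 81.
Difference = 39 − 81 = -42.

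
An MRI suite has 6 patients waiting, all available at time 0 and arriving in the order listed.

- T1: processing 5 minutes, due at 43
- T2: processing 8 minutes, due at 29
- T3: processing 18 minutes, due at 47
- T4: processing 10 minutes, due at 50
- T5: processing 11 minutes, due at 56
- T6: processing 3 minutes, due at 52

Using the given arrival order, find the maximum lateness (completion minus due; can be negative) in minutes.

3

FIFO (arrival order): T1 T2 T3 T4 T5 T6.
T1: 0→5, due 43, lateness -38
T2: 5→13, due 29, lateness -16
T3: 13→31, due 47, lateness -16
T4: 31→41, due 50, lateness -9
T5: 41→52, due 56, lateness -4
T6: 52→55, due 52, lateness 3
Maximum = 3.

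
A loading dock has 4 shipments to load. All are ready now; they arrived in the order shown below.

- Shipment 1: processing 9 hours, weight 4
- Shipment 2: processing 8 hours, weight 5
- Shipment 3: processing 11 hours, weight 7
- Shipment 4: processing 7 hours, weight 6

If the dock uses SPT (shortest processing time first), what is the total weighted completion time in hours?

458

SPT (increasing processing time): Shipment 4 Shipment 2 Shipment 1 Shipment 3.
Shipment 4: finishes 7, weight 6, w·C = 42
Shipment 2: finishes 15, weight 5, w·C = 75
Shipment 1: finishes 24, weight 4, w·C = 96
Shipment 3: finishes 35, weight 7, w·C = 245
Sum = 42+75+96+245 = 458.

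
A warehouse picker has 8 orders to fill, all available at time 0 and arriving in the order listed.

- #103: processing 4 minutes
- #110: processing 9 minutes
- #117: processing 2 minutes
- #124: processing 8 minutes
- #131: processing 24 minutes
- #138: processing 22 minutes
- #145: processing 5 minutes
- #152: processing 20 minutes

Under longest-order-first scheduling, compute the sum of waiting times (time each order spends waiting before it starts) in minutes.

LPT (decreasing processing time): #131 #138 #152 #110 #124 #145 #103 #117.
#131: waits 0, runs 0→24
#138: waits 24, runs 24→46
#152: waits 46, runs 46→66
#110: waits 66, runs 66→75
#124: waits 75, runs 75→83
#145: waits 83, runs 83→88
#103: waits 88, runs 88→92
#117: waits 92, runs 92→94
Sum = 0+24+46+66+75+83+88+92 = 474.

474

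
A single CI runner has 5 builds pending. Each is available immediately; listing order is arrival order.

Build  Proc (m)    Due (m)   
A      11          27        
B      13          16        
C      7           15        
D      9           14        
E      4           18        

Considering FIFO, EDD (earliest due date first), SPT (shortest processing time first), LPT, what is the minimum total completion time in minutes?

110

FIFO (arrival order): A B C D E.
A: 0→11
B: 11→24
C: 24→31
D: 31→40
E: 40→44
Sum = 11+24+31+40+44 = 150.
EDD (increasing due date): D C B E A.
D: 0→9
C: 9→16
B: 16→29
E: 29→33
A: 33→44
Sum = 9+16+29+33+44 = 131.
SPT (increasing processing time): E C D A B.
E: 0→4
C: 4→11
D: 11→20
A: 20→31
B: 31→44
Sum = 4+11+20+31+44 = 110.
LPT (decreasing processing time): B A D C E.
B: 0→13
A: 13→24
D: 24→33
C: 33→40
E: 40→44
Sum = 13+24+33+40+44 = 154.
FIFO 150, EDD 131, SPT 110, LPT 154 → minimum 110.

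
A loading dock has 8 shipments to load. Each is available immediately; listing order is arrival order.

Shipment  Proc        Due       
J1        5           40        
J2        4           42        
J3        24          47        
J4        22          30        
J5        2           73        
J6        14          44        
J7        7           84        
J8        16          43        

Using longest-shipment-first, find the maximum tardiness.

50

LPT (decreasing processing time): J3 J4 J8 J6 J7 J1 J2 J5.
J3: 0→24, due 47, tardiness 0
J4: 24→46, due 30, tardiness 16
J8: 46→62, due 43, tardiness 19
J6: 62→76, due 44, tardiness 32
J7: 76→83, due 84, tardiness 0
J1: 83→88, due 40, tardiness 48
J2: 88→92, due 42, tardiness 50
J5: 92→94, due 73, tardiness 21
Maximum = 50.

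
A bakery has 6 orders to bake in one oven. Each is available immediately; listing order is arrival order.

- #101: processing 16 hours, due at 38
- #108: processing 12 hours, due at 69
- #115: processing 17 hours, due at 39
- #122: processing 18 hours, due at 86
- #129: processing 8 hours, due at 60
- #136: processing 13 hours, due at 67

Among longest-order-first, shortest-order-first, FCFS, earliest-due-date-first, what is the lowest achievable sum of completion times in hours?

260

LPT (decreasing processing time): #122 #115 #101 #136 #108 #129.
#122: 0→18
#115: 18→35
#101: 35→51
#136: 51→64
#108: 64→76
#129: 76→84
Sum = 18+35+51+64+76+84 = 328.
SPT (increasing processing time): #129 #108 #136 #101 #115 #122.
#129: 0→8
#108: 8→20
#136: 20→33
#101: 33→49
#115: 49→66
#122: 66→84
Sum = 8+20+33+49+66+84 = 260.
FIFO (arrival order): #101 #108 #115 #122 #129 #136.
#101: 0→16
#108: 16→28
#115: 28→45
#122: 45→63
#129: 63→71
#136: 71→84
Sum = 16+28+45+63+71+84 = 307.
EDD (increasing due date): #101 #115 #129 #136 #108 #122.
#101: 0→16
#115: 16→33
#129: 33→41
#136: 41→54
#108: 54→66
#122: 66→84
Sum = 16+33+41+54+66+84 = 294.
LPT 328, SPT 260, FIFO 307, EDD 294 → minimum 260.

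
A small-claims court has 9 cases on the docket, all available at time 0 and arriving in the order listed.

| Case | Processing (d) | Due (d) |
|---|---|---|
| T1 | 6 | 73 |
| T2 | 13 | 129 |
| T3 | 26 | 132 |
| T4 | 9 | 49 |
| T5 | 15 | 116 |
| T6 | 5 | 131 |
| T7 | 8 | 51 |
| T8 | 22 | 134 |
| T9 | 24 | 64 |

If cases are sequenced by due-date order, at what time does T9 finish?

41

EDD (increasing due date): T4 T7 T9 T1 T5 T2 T6 T3 T8.
T4: 0→9
T7: 9→17
T9: 17→41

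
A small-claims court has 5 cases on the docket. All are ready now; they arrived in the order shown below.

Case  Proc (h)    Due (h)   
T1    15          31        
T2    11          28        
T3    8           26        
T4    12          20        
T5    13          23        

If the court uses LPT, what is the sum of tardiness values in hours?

LPT (decreasing processing time): T1 T5 T4 T2 T3.
T1: 0→15, due 31, tardiness 0
T5: 15→28, due 23, tardiness 5
T4: 28→40, due 20, tardiness 20
T2: 40→51, due 28, tardiness 23
T3: 51→59, due 26, tardiness 33
Sum = 0+5+20+23+33 = 81.

81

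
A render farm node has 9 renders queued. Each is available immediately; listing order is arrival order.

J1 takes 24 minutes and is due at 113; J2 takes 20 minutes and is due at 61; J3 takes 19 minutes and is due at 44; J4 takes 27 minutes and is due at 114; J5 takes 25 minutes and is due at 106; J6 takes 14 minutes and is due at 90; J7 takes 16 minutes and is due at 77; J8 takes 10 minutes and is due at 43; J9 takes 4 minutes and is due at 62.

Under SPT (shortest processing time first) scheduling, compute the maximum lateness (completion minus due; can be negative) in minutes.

SPT (increasing processing time): J9 J8 J6 J7 J3 J2 J1 J5 J4.
J9: 0→4, due 62, lateness -58
J8: 4→14, due 43, lateness -29
J6: 14→28, due 90, lateness -62
J7: 28→44, due 77, lateness -33
J3: 44→63, due 44, lateness 19
J2: 63→83, due 61, lateness 22
J1: 83→107, due 113, lateness -6
J5: 107→132, due 106, lateness 26
J4: 132→159, due 114, lateness 45
Maximum = 45.

45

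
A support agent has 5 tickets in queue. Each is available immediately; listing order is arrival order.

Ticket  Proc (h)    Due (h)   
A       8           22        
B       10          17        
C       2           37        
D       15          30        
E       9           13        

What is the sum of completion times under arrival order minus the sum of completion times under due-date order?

-16

FIFO (arrival order): A B C D E.
A: 0→8
B: 8→18
C: 18→20
D: 20→35
E: 35→44
Sum = 8+18+20+35+44 = 125.
EDD (increasing due date): E B A D C.
E: 0→9
B: 9→19
A: 19→27
D: 27→42
C: 42→44
Sum = 9+19+27+42+44 = 141.
Difference = 125 − 141 = -16.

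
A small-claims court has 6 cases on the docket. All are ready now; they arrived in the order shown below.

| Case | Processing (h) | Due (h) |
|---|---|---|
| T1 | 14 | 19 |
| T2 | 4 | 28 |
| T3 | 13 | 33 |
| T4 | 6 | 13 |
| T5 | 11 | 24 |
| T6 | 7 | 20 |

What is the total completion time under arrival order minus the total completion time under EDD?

FIFO (arrival order): T1 T2 T3 T4 T5 T6.
T1: 0→14
T2: 14→18
T3: 18→31
T4: 31→37
T5: 37→48
T6: 48→55
Sum = 14+18+31+37+48+55 = 203.
EDD (increasing due date): T4 T1 T6 T5 T2 T3.
T4: 0→6
T1: 6→20
T6: 20→27
T5: 27→38
T2: 38→42
T3: 42→55
Sum = 6+20+27+38+42+55 = 188.
Difference = 203 − 188 = 15.

15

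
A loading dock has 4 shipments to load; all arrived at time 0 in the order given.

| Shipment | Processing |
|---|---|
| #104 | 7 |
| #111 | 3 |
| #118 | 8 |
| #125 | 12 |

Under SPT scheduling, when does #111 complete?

3

SPT (increasing processing time): #111 #104 #118 #125.
#111: 0→3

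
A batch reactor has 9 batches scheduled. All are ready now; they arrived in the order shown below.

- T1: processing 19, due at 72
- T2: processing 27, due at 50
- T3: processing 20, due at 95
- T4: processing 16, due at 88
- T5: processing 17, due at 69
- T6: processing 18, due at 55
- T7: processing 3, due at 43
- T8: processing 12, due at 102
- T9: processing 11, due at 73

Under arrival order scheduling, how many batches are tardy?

FIFO (arrival order): T1 T2 T3 T4 T5 T6 T7 T8 T9.
T1: 0→19, due 72, tardiness 0
T2: 19→46, due 50, tardiness 0
T3: 46→66, due 95, tardiness 0
T4: 66→82, due 88, tardiness 0
T5: 82→99, due 69, tardiness 30
T6: 99→117, due 55, tardiness 62
T7: 117→120, due 43, tardiness 77
T8: 120→132, due 102, tardiness 30
T9: 132→143, due 73, tardiness 70
Late batches: 5.

5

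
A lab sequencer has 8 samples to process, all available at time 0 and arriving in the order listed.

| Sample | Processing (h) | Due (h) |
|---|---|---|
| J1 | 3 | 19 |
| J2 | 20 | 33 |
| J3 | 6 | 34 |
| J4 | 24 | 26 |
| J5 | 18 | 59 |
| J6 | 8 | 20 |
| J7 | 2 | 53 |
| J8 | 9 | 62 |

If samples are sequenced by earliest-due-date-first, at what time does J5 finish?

EDD (increasing due date): J1 J6 J4 J2 J3 J7 J5 J8.
J1: 0→3
J6: 3→11
J4: 11→35
J2: 35→55
J3: 55→61
J7: 61→63
J5: 63→81

81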